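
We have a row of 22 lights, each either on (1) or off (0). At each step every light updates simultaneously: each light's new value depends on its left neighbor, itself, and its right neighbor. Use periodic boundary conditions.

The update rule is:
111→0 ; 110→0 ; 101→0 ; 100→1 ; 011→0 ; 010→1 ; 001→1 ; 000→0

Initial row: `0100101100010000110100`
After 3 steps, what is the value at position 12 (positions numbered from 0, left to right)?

1

1111100010111001000110
0000010110000111101000
0000110001001000001100
position 12 holds 1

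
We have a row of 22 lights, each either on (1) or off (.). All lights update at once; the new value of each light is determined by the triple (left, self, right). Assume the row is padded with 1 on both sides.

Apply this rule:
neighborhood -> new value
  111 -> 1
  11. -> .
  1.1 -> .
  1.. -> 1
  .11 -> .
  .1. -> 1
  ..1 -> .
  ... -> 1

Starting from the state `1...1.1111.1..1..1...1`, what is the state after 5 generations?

1....1111..1111.1.1.1.

generation 1: .11.1..11..11.11.111..
generation 2: ....11...1........1.1.
generation 3: 111...11.11111111.1.1.
generation 4: 11.11.....111111..1.1.
generation 5: 1....1111..1111.1.1.1.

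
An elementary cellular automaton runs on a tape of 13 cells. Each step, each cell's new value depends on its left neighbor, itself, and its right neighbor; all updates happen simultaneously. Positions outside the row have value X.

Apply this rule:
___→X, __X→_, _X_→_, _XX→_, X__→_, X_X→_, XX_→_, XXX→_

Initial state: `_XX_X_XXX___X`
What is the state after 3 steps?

__________XX_

step 1: __________X__
step 2: _XXXXXXXX____
step 3: __________XX_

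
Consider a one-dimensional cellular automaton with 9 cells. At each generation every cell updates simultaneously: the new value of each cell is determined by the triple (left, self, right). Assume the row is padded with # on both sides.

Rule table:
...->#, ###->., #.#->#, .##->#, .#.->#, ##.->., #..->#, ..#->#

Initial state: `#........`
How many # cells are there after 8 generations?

.########
##.......
..#######
###......
...######
####.....
....#####
#####....
count of #: 5

5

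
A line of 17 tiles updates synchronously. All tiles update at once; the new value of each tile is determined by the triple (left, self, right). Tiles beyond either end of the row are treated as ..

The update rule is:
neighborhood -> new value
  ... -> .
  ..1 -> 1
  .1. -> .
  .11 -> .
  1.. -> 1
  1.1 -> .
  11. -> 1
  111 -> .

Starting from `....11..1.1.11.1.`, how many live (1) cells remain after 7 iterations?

6

...1.111.....1..1
..1....11...1.11.
.1.1..1.11.1...11
1...11...1..1.1.1
.1.1.11.1.11.....
1.....1....11....
.1...1.1..1.11...
count of 1: 6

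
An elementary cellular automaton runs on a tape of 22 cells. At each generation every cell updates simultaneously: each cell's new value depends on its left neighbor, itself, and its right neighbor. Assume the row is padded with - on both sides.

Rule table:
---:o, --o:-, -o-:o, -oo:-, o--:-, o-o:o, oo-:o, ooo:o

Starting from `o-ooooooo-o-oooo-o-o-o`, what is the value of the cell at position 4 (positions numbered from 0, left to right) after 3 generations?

-

oo-ooooooooo-ooooooooo
-oo-ooooooooo-oooooooo
--oo-ooooooooo-ooooooo
position 4 holds -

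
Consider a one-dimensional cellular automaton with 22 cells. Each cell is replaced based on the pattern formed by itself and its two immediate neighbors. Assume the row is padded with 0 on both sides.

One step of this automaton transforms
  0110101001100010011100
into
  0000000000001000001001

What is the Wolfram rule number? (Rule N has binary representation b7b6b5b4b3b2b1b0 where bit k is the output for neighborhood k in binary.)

129

position 18: 111 → 1  (bit 7 = 1)
position 2: 110 → 0  (bit 6 = 0)
position 3: 101 → 0  (bit 5 = 0)
position 7: 100 → 0  (bit 4 = 0)
position 1: 011 → 0  (bit 3 = 0)
position 4: 010 → 0  (bit 2 = 0)
position 0: 001 → 0  (bit 1 = 0)
position 12: 000 → 1  (bit 0 = 1)
bits b7..b0 = 10000001 = 129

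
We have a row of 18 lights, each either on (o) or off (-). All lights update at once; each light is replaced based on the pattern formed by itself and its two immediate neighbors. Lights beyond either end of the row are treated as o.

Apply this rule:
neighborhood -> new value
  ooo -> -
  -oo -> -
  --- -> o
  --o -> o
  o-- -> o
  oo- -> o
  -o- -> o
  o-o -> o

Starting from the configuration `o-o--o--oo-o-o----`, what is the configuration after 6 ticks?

-----oo-----------

oooooooo-ooooooooo
-------oo---------
ooooooo-oooooooooo
------oo----------
oooooo-ooooooooooo
-----oo-----------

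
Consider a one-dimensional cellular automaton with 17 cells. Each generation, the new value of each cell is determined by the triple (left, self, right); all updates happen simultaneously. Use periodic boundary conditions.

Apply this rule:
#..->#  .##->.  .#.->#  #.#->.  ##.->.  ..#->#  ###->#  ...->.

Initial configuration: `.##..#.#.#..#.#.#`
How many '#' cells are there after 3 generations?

generation 1: ...###.#.####.#.#
generation 2: #.#.#..#..##..#.#
generation 3: ..#.######..###..
count of #: 10

10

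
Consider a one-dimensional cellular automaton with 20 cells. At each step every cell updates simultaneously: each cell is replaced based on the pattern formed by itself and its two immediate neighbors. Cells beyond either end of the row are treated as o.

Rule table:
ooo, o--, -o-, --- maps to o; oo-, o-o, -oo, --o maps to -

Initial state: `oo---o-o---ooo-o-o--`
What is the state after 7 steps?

-oo---o---ooo--o--o-

o-oo-o-ooo--o--o-oo-
-----o--o-o-oo-o----
oooo-oo-o-o----oooo-
ooo-----o-oooo--oo--
oo-oooo-o--oo-o---o-
o---oo--oo----ooo-o-
-oo---o---ooo--o--o-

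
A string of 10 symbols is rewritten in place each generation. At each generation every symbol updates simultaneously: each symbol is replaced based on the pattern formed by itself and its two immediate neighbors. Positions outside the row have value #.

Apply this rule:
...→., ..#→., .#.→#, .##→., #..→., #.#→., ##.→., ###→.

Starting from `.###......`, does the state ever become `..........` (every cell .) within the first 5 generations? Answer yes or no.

yes

generation 1: ..........
all cells are . at generation 1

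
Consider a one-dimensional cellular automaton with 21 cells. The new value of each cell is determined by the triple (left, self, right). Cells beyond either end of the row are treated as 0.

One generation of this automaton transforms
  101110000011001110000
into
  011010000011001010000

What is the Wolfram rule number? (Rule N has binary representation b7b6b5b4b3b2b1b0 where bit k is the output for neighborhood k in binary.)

104

position 3: 111 → 0  (bit 7 = 0)
position 4: 110 → 1  (bit 6 = 1)
position 1: 101 → 1  (bit 5 = 1)
position 5: 100 → 0  (bit 4 = 0)
position 2: 011 → 1  (bit 3 = 1)
position 0: 010 → 0  (bit 2 = 0)
position 9: 001 → 0  (bit 1 = 0)
position 6: 000 → 0  (bit 0 = 0)
bits b7..b0 = 01101000 = 104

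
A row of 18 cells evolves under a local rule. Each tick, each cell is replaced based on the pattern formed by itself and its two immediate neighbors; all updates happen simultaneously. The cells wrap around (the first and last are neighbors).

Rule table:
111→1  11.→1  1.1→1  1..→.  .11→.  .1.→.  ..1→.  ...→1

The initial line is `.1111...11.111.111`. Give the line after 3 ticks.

tick 1: 1.111.1..11.111.11
tick 2: 11.111....11.111.1
tick 3: 111.11.11..11.111.

111.11.11..11.111.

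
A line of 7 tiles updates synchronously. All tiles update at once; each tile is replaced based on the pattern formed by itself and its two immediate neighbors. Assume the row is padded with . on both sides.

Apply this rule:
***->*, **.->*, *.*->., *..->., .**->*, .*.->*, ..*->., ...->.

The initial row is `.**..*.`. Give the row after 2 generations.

.**..*.

.**..*.  (fixed point — unchanged through generation 2)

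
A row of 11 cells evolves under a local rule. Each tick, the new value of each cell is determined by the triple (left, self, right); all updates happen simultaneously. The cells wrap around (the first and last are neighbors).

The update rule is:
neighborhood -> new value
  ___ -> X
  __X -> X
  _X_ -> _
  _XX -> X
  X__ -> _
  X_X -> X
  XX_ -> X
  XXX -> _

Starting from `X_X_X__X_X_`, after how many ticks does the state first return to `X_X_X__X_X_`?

tick 1: _X_X__X_X_X
tick 2: X_X__X_X_X_
tick 3: _X__X_X_X_X
tick 4: X__X_X_X_X_
tick 5: __X_X_X_X_X
tick 6: _X_X_X_X_X_
tick 7: X_X_X_X_X__
tick 8: _X_X_X_X__X
tick 9: X_X_X_X__X_
tick 10: _X_X_X__X_X
tick 11: X_X_X__X_X_

11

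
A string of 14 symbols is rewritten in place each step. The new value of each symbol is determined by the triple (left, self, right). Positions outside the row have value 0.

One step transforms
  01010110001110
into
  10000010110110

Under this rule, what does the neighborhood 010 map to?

At position 1 the neighborhood is 010; the next row has 0 there.

0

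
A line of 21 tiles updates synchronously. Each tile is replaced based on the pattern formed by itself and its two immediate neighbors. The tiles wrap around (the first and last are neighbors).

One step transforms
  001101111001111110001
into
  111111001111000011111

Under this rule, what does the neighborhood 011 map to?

1

At position 2 the neighborhood is 011; the next row has 1 there.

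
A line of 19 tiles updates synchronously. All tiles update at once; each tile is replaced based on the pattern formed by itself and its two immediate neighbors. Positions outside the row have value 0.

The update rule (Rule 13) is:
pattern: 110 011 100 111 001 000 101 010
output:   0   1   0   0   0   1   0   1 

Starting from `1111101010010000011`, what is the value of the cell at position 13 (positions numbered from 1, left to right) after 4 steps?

step 1: 1000001010010111010
step 2: 1011101010010100010
step 3: 1010001010010101010
step 4: 1010101010010101010
position 13 holds 0

0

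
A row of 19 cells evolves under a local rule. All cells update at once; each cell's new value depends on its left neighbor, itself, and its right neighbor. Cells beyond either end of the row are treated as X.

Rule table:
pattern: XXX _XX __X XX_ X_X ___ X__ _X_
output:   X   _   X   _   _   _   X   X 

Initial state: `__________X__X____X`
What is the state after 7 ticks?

X________XXXXXX__X_
_X______X_XXXX_XXX_
_XX____XX__XX___X__
___X__X__XX__X_XXXX
X_XXXXXXX__XXX__XXX
___XXXXX_XX_X_XX_XX
X_X_XXX_____X_____X

X_X_XXX_____X_____X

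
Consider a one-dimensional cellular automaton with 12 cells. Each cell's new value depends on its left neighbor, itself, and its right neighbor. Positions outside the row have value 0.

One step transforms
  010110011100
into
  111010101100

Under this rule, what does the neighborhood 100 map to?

0

At position 5 the neighborhood is 100; the next row has 0 there.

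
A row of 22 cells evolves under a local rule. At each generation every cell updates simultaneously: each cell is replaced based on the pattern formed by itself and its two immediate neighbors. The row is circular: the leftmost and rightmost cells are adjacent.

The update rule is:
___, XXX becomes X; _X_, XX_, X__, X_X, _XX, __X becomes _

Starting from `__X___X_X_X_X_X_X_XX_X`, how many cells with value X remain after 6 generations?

14

____X_________________
XXX___XXXXXXXXXXXXXXXX
XX__X__XXXXXXXXXXXXXXX
X_______XXXXXXXXXXXXXX
__XXXXX__XXXXXXXXXXXXX
___XXX____XXXXXXXXXXX_
count of X: 14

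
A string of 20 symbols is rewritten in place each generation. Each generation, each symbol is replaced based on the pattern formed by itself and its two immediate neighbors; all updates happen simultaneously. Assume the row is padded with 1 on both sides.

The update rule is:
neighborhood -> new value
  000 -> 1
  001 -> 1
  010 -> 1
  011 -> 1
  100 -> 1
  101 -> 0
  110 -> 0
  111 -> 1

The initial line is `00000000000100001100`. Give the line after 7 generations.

11111111111111111011
11111111111111110011
11111111111111101111
11111111111111001111
11111111111110111111
11111111111100111111
11111111111011111111

11111111111011111111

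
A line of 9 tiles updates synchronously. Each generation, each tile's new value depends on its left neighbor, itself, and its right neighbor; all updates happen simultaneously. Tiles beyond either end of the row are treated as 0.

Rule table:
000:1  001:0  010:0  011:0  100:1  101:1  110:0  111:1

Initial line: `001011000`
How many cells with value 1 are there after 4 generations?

3

generation 1: 100100111
generation 2: 010010010
generation 3: 001001001
generation 4: 100100100
count of 1: 3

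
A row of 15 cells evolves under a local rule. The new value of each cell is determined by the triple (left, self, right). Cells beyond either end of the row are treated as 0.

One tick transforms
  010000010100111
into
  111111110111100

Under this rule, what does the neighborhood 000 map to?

1

At position 3 the neighborhood is 000; the next row has 1 there.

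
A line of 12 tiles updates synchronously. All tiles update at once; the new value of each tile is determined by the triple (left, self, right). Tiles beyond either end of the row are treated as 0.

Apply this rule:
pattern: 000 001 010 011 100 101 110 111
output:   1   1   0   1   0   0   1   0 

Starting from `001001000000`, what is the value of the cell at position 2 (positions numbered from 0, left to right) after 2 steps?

0

110010011111
110100110001
position 2 holds 0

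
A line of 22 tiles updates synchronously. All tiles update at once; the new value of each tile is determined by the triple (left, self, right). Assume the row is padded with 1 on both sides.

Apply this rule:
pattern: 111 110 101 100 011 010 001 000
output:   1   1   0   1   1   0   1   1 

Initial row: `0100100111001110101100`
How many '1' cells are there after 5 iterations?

21

0011011111111110001111
1111011111111111111111
1111011111111111111111  (fixed point — unchanged through iteration 5)
count of 1: 21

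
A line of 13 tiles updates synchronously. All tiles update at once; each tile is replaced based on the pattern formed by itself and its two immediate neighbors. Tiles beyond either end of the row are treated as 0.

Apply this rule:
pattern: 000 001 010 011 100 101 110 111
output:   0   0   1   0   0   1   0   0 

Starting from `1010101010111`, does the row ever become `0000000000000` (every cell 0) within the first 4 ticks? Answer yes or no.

yes

1111111111000
0000000000000
all cells are 0 at tick 2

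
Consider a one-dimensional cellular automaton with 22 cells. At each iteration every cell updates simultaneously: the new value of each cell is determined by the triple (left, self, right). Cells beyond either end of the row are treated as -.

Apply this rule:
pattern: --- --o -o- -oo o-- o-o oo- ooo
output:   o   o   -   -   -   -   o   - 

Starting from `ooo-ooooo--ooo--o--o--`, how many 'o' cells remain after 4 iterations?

8

iteration 1: --o-----o-o--o-o--o--o
iteration 2: oo--oooo----o----o--o-
iteration 3: -o-o---o-ooo--ooo--o--
iteration 4: o----oo----o-o--o-o--o
count of o: 8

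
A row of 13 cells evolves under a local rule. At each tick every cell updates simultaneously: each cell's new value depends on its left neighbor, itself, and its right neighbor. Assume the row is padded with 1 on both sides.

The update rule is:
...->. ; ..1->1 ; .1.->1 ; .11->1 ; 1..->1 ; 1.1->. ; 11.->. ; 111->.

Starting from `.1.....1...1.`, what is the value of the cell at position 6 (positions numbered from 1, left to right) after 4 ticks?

1

.11...111.11.
.1.1.11...1..
.1.1.1.1.1111
.1.1.1.1.1...
position 6 holds 1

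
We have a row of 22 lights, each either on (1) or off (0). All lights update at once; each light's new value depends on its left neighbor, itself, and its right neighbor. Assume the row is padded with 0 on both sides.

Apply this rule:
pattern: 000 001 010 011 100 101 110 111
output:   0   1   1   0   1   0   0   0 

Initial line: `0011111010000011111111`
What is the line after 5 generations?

0100001000111100010000

generation 1: 0100000011000100000000
generation 2: 1110000100101110000000
generation 3: 0001001111100001000000
generation 4: 0011110000010011100000
generation 5: 0100001000111100010000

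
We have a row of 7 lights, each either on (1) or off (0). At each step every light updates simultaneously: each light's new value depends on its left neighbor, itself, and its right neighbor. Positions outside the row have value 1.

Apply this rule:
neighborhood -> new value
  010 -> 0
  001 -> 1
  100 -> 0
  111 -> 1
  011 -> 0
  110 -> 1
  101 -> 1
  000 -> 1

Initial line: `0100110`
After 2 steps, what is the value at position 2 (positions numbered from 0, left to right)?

step 1: 1001011
step 2: 1010101
position 2 holds 1

1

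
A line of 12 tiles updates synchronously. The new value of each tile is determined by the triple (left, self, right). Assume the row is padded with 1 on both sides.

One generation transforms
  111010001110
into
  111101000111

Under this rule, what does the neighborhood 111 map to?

1

At position 0 the neighborhood is 111; the next row has 1 there.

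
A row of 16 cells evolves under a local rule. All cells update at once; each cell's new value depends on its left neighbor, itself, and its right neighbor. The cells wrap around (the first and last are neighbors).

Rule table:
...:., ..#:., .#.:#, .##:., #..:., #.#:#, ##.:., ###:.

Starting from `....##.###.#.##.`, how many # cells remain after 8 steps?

......#...###...
......#.........
......#.........  (fixed point — unchanged through step 8)
count of #: 1

1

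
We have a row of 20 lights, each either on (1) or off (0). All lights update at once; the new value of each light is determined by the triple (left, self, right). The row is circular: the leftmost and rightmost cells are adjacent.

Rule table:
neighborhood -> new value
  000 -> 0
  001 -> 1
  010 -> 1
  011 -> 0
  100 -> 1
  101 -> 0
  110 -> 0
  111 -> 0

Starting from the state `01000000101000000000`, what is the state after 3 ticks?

11100001101100000000
00010010000010000001
10111111000111000011

10111111000111000011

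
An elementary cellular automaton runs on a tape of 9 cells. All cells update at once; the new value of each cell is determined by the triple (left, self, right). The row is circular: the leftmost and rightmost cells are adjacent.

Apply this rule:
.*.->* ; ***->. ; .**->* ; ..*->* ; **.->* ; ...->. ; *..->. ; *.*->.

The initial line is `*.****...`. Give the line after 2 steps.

*.*.**.**

*.*..*..*
*.*.**.**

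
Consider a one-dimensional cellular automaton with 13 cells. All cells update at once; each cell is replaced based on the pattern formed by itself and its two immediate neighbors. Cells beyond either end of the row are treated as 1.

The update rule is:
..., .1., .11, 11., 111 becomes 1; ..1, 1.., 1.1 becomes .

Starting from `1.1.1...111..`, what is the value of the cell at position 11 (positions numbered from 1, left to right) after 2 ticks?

1

1.1.1.1.111..
1.1.1.1.111..
position 11 holds 1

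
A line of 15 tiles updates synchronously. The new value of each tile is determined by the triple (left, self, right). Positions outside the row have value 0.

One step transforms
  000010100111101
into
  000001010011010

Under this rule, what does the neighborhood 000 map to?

0

At position 0 the neighborhood is 000; the next row has 0 there.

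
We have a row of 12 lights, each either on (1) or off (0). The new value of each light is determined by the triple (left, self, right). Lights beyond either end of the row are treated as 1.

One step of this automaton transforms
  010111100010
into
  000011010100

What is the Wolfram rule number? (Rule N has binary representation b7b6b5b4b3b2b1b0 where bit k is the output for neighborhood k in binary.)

position 4: 111 → 1  (bit 7 = 1)
position 6: 110 → 0  (bit 6 = 0)
position 0: 101 → 0  (bit 5 = 0)
position 7: 100 → 1  (bit 4 = 1)
position 3: 011 → 0  (bit 3 = 0)
position 1: 010 → 0  (bit 2 = 0)
position 9: 001 → 1  (bit 1 = 1)
position 8: 000 → 0  (bit 0 = 0)
bits b7..b0 = 10010010 = 146

146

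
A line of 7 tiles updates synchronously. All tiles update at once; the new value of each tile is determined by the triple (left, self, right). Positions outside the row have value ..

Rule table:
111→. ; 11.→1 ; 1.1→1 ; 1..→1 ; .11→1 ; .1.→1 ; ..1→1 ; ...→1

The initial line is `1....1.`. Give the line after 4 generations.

1111111
1.....1
1111111  (repeats generation 1; period 2)
generation 4: 1.....1

1.....1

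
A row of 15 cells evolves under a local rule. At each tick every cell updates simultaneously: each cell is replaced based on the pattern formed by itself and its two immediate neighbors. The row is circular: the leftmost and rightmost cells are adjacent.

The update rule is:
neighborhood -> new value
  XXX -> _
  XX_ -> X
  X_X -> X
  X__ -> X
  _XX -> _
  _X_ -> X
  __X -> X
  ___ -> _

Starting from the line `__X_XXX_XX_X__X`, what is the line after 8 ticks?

X___XX_XX_XX_XX

XXXX__XX_XXXXXX
___XXX_XX______
__X__XX_XX_____
_XXXX_XX_XX____
X___XX_XX_XX___
XX_X_XX_XX_XX_X
_XXXX_XX_XX_XX_
X___XX_XX_XX_XX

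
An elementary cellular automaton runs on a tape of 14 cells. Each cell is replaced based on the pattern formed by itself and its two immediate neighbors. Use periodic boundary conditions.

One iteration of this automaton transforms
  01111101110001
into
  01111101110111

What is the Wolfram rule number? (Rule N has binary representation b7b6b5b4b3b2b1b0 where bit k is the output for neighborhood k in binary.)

position 2: 111 → 1  (bit 7 = 1)
position 5: 110 → 1  (bit 6 = 1)
position 0: 101 → 0  (bit 5 = 0)
position 10: 100 → 0  (bit 4 = 0)
position 1: 011 → 1  (bit 3 = 1)
position 13: 010 → 1  (bit 2 = 1)
position 12: 001 → 1  (bit 1 = 1)
position 11: 000 → 1  (bit 0 = 1)
bits b7..b0 = 11001111 = 207

207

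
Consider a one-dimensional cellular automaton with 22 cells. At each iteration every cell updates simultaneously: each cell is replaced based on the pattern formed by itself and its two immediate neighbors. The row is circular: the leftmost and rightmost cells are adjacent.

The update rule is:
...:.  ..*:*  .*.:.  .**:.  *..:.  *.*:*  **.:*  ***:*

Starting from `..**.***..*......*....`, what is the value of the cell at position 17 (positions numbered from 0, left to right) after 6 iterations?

.

.*.**.**.*......*.....
*.*.**.**......*......
.*.*.**.*.....*......*
*.*.*.**.....*......*.
.*.*.*.*....*......*.*
*.*.*.*....*......*.*.
position 17 holds .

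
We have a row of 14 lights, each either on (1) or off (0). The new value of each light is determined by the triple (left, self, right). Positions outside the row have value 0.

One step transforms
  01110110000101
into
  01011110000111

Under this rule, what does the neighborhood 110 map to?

At position 3 the neighborhood is 110; the next row has 1 there.

1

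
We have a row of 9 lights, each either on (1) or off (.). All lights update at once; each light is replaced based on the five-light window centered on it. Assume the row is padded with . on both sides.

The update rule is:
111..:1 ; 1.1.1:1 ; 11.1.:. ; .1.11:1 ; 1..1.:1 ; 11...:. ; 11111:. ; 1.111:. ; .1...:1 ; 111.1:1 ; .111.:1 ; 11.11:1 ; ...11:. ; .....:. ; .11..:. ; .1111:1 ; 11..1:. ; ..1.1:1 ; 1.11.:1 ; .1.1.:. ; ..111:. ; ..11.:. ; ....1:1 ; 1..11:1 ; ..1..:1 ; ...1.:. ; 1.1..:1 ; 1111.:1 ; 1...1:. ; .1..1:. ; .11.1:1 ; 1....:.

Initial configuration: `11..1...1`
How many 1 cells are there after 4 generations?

5

...111..1
.1..11.11
.1.1.111.
.1.11.11.
count of 1: 5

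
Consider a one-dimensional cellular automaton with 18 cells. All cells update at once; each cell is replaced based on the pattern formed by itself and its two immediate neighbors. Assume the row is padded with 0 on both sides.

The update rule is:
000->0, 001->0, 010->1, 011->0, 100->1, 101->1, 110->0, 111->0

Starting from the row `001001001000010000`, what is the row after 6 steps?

000000001001001001

001101101100011000
000010010010000100
000011011011000110
000000100100100001
000000110110110001
000000001001001001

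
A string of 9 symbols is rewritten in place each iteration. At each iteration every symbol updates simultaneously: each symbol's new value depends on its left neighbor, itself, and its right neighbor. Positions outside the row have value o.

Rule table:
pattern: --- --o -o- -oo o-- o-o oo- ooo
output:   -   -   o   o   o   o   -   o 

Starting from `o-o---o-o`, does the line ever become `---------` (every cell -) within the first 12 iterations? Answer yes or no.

no

-ooo--ooo
ooo-o-ooo
oo-oooooo
o-ooooooo
-oooooooo
ooooooooo
ooooooooo  (fixed point — unchanged through iteration 12)
iteration 12 is ooooooooo, still not uniform -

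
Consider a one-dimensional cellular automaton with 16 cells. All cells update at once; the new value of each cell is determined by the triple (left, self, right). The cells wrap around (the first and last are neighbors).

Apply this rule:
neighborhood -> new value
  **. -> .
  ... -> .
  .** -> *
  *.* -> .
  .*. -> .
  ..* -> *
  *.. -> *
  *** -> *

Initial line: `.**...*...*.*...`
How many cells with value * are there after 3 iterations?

iteration 1: **.*.*.*.*...*..
iteration 2: *.........*.*.**
iteration 3: .*.......*....**
count of *: 4

4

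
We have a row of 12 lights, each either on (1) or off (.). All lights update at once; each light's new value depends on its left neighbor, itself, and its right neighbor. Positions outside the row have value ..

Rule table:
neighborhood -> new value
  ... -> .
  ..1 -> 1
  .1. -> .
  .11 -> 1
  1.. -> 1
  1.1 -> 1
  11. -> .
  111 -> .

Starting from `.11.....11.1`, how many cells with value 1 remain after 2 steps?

step 1: 11.1...11.1.
step 2: 1.1.1.11.1.1
count of 1: 7

7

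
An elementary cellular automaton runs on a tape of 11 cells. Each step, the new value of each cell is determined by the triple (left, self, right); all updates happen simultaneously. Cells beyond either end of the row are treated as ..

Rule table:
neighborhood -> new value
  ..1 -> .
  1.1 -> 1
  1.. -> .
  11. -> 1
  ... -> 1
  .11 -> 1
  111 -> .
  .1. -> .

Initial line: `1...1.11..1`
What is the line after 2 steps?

..1..111...
1....1.1.11

1....1.1.11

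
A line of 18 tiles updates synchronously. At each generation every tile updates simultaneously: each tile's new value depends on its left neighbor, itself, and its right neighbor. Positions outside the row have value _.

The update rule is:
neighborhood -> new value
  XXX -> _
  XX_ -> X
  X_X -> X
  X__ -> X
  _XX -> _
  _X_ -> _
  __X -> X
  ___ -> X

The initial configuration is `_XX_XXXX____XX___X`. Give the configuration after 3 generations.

generation 1: X_XX___XXXXX_XXXX_
generation 2: _X_XXXX____XX___XX
generation 3: X_X___XXXXX_XXXX_X

X_X___XXXXX_XXXX_X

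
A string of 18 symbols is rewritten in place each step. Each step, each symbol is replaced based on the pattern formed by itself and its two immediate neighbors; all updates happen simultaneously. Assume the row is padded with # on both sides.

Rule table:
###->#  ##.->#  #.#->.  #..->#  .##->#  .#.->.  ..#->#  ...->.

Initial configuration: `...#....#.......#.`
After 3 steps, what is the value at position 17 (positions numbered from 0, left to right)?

step 1: #.#.#..#.#.....#..
step 2: #....##...#...#.##
step 3: ##..####.#.#.#..##
position 17 holds #

#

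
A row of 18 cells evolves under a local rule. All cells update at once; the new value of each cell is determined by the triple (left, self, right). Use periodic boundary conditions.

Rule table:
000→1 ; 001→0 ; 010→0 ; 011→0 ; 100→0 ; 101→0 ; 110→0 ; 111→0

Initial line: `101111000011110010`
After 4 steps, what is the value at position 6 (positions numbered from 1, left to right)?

1

000000011000000000
111111000011111111
000000011000000000  (repeats step 1; period 2)
step 4: 111111000011111111
position 6 holds 1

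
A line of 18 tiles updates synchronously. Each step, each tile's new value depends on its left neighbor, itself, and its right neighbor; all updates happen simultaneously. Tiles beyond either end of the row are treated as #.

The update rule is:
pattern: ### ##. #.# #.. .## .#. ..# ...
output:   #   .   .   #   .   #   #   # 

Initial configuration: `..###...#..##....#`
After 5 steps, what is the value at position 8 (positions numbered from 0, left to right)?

step 1: ##.#.######..####.
step 2: #..#..####.##.##..
step 3: .#####.##.......##
step 4: ..###....#######.#
step 5: ##.#.####.#####...
position 8 holds #

#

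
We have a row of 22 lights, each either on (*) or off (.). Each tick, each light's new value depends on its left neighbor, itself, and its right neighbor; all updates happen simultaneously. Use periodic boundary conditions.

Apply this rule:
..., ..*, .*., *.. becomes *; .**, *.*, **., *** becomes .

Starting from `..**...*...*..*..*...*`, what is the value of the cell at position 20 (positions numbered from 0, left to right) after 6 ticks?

**..******************
..**..................
**..******************  (repeats tick 1; period 2)
tick 6: ..**..................
position 20 holds .

.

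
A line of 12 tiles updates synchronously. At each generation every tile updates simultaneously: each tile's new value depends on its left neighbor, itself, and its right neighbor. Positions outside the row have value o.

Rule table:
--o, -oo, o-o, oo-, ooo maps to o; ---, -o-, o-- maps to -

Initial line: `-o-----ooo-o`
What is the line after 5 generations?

o-----oooooo
o----ooooooo
o---oooooooo
o--ooooooooo
o-oooooooooo

o-oooooooooo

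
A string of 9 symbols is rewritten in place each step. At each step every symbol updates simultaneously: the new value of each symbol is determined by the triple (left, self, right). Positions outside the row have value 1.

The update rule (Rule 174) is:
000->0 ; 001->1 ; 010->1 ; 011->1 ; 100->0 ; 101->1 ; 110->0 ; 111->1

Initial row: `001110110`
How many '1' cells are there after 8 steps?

step 1: 011101101
step 2: 111011011
step 3: 110110111
step 4: 101101111
step 5: 011011111
step 6: 110111111
step 7: 101111111
step 8: 011111111
count of 1: 8

8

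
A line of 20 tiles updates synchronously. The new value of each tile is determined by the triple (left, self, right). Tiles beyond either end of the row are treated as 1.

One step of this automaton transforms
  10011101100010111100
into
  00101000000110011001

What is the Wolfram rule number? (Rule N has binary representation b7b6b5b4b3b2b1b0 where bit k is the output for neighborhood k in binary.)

134

position 4: 111 → 1  (bit 7 = 1)
position 0: 110 → 0  (bit 6 = 0)
position 6: 101 → 0  (bit 5 = 0)
position 1: 100 → 0  (bit 4 = 0)
position 3: 011 → 0  (bit 3 = 0)
position 12: 010 → 1  (bit 2 = 1)
position 2: 001 → 1  (bit 1 = 1)
position 10: 000 → 0  (bit 0 = 0)
bits b7..b0 = 10000110 = 134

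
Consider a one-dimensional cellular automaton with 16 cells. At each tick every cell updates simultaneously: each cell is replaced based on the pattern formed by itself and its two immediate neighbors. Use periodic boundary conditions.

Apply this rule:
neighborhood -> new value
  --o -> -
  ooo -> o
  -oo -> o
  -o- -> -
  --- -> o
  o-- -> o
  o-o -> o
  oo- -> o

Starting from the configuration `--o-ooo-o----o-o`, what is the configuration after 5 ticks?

tick 1: o--ooooo-ooo--o-
tick 2: -o-oooooooooo--o
tick 3: o-oooooooooooo--
tick 4: -oooooooooooooo-
tick 5: -ooooooooooooooo

-ooooooooooooooo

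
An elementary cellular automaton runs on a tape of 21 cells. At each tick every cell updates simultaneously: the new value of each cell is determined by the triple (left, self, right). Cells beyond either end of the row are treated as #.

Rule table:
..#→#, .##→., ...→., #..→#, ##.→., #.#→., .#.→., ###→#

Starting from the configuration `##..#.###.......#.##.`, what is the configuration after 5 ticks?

.......#.....#...#..#

#.##...#.#.....#.....
....#.#...#...#.#...#
#..#...#.#.#.#...#.#.
.##.#.#.......#.#....
.......#.....#...#..#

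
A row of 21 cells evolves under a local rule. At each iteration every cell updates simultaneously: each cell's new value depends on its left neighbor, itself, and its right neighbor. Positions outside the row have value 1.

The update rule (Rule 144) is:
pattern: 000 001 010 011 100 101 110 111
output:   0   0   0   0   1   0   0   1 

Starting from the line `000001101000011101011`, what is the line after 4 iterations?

100100000000100001000

100000000100001000001
010000000010000100000
001000000001000010000
100100000000100001000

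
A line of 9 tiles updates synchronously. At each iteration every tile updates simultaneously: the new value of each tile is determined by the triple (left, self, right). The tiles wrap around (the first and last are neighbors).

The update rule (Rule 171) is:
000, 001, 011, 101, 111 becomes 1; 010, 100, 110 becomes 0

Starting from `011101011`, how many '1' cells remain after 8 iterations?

6

111010110
110101101
101011011
010110111
101101110
011011101
110111010
101110101
count of 1: 6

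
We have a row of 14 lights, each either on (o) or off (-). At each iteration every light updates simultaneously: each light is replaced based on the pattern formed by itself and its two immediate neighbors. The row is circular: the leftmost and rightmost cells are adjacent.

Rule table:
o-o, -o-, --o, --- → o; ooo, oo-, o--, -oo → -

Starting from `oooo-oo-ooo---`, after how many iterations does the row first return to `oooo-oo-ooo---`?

28

----o--o----oo
-oooo-oo-ooo--
o----o--o----o
--oooo-oo-ooo-
oo----o--o----
---oooo-oo-ooo
-oo----o--o---
o---oooo-oo-oo
--oo----o--o--
oo---oooo-oo-o
---oo----o--o-
ooo---oooo-oo-
----oo----o--o
-ooo---oooo-oo
o----oo----o--
o-ooo---oooo-o
-o----oo----o-
oo-ooo---oooo-
--o----oo----o
-oo-ooo---oooo
o--o----oo----
o-oo-ooo---ooo
-o--o----oo---
oo-oo-ooo---oo
--o--o----oo--
ooo-oo-ooo---o
---o--o----oo-
oooo-oo-ooo---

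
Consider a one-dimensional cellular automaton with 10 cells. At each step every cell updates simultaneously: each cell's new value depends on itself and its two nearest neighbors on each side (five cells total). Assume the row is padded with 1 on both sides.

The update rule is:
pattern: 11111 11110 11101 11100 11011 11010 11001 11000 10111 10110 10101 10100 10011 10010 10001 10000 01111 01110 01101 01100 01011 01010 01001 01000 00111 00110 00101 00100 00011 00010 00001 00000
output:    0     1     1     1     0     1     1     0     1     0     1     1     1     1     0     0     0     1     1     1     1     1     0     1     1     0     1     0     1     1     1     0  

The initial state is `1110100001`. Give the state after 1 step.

0111110111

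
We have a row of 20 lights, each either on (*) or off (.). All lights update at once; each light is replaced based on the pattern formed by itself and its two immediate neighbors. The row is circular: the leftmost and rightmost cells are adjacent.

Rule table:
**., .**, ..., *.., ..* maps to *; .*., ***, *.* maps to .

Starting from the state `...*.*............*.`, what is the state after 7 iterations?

****..***********..*

***...************.*
..*****..........*.*
***...***********...
*.*****.........****
*.*...***********...
...****.........****
****..***********..*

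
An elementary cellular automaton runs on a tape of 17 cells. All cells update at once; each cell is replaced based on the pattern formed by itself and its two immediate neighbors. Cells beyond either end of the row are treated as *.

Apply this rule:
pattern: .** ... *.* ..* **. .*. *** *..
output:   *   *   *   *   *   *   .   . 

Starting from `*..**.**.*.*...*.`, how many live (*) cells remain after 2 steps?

6

step 1: *.**********.****
step 2: ***........***...
count of *: 6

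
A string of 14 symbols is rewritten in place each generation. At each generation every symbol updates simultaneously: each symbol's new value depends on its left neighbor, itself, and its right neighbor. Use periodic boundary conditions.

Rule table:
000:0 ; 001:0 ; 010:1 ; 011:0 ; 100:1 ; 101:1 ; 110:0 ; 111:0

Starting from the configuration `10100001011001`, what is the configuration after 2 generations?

01110001100100
00001000010110

00001000010110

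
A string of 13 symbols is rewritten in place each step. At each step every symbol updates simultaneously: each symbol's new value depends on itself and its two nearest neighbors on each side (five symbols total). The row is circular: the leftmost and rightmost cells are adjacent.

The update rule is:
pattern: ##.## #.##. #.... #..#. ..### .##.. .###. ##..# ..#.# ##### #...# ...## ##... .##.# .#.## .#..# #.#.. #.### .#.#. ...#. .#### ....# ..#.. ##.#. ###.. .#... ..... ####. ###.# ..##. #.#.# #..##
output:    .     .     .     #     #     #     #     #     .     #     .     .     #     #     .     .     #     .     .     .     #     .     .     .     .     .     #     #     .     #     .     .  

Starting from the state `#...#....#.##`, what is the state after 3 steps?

step 1: .#..........#
step 2: .#..######...
step 3: ....#####.#..

....#####.#..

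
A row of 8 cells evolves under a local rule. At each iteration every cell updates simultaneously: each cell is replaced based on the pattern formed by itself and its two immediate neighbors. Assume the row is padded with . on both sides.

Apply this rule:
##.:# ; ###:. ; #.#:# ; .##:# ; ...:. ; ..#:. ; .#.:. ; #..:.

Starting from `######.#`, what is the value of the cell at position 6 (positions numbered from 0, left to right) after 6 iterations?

#

iteration 1: #....##.
iteration 2: .....##.
iteration 3: .....##.  (fixed point — unchanged through iteration 6)
position 6 holds #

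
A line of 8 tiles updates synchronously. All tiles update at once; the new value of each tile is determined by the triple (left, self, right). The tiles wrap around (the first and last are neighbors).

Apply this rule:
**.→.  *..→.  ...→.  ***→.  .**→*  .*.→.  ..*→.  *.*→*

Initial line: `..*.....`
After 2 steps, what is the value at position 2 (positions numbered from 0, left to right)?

.

........
........
position 2 holds .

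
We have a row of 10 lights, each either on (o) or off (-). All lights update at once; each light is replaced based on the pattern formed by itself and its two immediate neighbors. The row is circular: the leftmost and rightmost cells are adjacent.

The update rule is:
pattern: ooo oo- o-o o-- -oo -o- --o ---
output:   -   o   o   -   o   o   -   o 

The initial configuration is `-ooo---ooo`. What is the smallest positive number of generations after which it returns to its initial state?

generation 1: oo-o-o-o-o
generation 2: -ooooooooo
generation 3: oo-------o
generation 4: -o-ooooo-o
generation 5: oooo---ooo
generation 6: ---o-o-o--
generation 7: oo-ooooo-o
generation 8: -ooo---ooo

8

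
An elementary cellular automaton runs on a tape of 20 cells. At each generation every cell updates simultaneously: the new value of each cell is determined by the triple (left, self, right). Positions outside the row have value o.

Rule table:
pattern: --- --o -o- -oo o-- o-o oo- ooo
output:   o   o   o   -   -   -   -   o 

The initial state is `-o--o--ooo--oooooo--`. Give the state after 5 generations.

-o-oo-o-o--o-oooo--o
-o----o-o-oo--oo--o-
-o-oooo-o----o---oo-
-o--oo--o-oooo-oo---
-o-o---oo--oo-----oo

-o-o---oo--oo-----oo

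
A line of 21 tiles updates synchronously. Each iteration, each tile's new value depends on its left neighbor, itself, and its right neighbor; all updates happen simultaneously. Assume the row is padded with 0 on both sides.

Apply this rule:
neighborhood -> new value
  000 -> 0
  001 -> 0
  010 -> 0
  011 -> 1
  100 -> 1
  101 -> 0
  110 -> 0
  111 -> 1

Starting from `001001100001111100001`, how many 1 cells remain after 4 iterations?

000101010001111010000
000000001001110001000
000000000101101000100
000000000001000100010
count of 1: 3

3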